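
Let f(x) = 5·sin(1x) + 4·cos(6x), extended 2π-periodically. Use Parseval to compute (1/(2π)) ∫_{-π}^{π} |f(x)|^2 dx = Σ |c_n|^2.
Σ |c_n|^2 = 41/2

Expand |f|^2 and use orthogonality of {sin(nx), cos(mx)} on [-π, π]:
  ∫_{-π}^{π} sin(nx)^2 dx = π, ∫ cos(mx)^2 dx = π, and cross terms integrate to 0.
So ∫_{-π}^{π} f(x)^2 dx = 5^2 · π + 4^2 · π = (25 + 16)π.
Divide by 2π: (25 + 16)/2 = 41/2.
By Parseval, this equals Σ |c_n|^2.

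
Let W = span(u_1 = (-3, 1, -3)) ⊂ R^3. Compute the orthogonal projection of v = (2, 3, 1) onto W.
proj_W(v) = (18/19, -6/19, 18/19)

Set up U = [u_1 | ... | u_1] ∈ R^(3×1). The projector onto W = col(U) is P = U (U^T U)^(-1) U^T.
Compute U^T U =
  [19],
and U^T v = (-6).
Solve U^T U · c = U^T v for the coefficients: c = (-6/19). The projection is proj_W(v) = U c.
Check: (v - proj_W(v)) · u_1 = 0  (should be 0).
Result: proj_W(v) = (18/19, -6/19, 18/19).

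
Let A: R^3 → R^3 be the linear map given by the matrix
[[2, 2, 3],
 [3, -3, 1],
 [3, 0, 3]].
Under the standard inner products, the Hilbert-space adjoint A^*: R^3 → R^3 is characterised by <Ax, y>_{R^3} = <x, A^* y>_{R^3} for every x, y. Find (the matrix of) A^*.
A^* = A^T =
[[2, 3, 3],
 [2, -3, 0],
 [3, 1, 3]]

For real matrices with standard dot products, the defining identity <Ax, y> = <x, A^* y> gives (Ax)^T y = x^T (A^*) y, i.e. x^T A^T y = x^T (A^*) y. Since this holds for all x, y, we must have A^* = A^T. Therefore
A^* =
[[2, 3, 3],
 [2, -3, 0],
 [3, 1, 3]].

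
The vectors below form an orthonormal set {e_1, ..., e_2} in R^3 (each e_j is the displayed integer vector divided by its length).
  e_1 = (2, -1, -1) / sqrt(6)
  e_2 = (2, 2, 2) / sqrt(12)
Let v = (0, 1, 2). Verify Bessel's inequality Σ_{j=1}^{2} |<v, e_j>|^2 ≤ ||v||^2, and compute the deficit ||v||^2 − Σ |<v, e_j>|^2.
Σ |<v, e_j>|^2 = 9/2; ||v||^2 = 5; deficit = 1/2

Write each e_j = u_j / sqrt(<u_j, u_j>) where u_j is the displayed integer vector. Then <v, e_j> = <v, u_j> / sqrt(<u_j, u_j>), so |<v, e_j>|^2 = <v, u_j>^2 / <u_j, u_j>.
Coefficients: <v, e_1> = -3/sqrt(6), <v, e_2> = 6/sqrt(12).
Square and sum: Σ |<v, e_j>|^2 = 9/2.
Compute ||v||^2 = v·v = 5.
Deficit = 5 − 9/2 = 1/2 ≥ 0, confirming Bessel's inequality. (The deficit equals ||v − Σ <v,e_j> e_j||^2, the squared distance from v to span{e_j}.)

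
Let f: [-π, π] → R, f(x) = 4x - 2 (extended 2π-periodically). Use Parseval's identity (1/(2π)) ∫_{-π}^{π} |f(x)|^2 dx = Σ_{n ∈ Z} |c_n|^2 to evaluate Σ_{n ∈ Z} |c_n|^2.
Σ |c_n|^2 = 16π^2/3 + 4

Expand and integrate term by term over [-π, π]:
  ∫ (4x)^2 dx = 16·(2π^3/3); ∫ 2·4·(-2)·x dx = 0 (odd integrand); ∫ (-2)^2 dx = 4·2π.
So (1/(2π)) ∫_{-π}^{π} (4x - 2)^2 dx = 16π^2/3 + 4 = 16π^2/3 + 4.
Parseval ⇒ Σ |c_n|^2 = 16π^2/3 + 4.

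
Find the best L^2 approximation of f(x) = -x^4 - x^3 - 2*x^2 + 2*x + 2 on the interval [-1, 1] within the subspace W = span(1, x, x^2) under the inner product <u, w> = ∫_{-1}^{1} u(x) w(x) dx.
g(x) = -20*x^2/7 + 7*x/5 + 73/35

The best approximation g ∈ W is the orthogonal projection of f onto W. Writing g = a_0 + a_1 x + a_2 x^2, the coefficients solve the normal equations G · a = b where
  G_{ij} = <φ_i, φ_j> and b_i = <f, φ_i>, with φ_0 = 1, φ_1 = x, φ_2 = x^2.
G =
  [2, 0, 2/3]
  [0, 2/3, 0]
  [2/3, 0, 2/5],
b = (34/15, 14/15, 26/105).
Solving gives a_0 = 73/35, a_1 = 7/5, a_2 = -20/7, so
  g(x) = -20*x^2/7 + 7*x/5 + 73/35.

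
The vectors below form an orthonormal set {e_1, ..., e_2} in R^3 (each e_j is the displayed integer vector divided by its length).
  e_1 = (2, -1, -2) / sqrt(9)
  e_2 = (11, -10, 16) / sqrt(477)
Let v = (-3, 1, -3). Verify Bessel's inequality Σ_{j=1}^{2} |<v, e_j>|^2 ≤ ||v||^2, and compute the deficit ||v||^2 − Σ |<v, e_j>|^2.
Σ |<v, e_j>|^2 = 926/53; ||v||^2 = 19; deficit = 81/53

Write each e_j = u_j / sqrt(<u_j, u_j>) where u_j is the displayed integer vector. Then <v, e_j> = <v, u_j> / sqrt(<u_j, u_j>), so |<v, e_j>|^2 = <v, u_j>^2 / <u_j, u_j>.
Coefficients: <v, e_1> = -1/sqrt(9), <v, e_2> = -91/sqrt(477).
Square and sum: Σ |<v, e_j>|^2 = 926/53.
Compute ||v||^2 = v·v = 19.
Deficit = 19 − 926/53 = 81/53 ≥ 0, confirming Bessel's inequality. (The deficit equals ||v − Σ <v,e_j> e_j||^2, the squared distance from v to span{e_j}.)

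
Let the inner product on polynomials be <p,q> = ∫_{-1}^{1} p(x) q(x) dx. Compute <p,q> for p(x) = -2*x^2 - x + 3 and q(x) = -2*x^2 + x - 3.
<p,q> = -256/15

Expand the product: p(x)·q(x) = 4*x^4 - x^2 + 6*x - 9.
∫_{-1}^{1} of each monomial x^k gives [2/(k+1) if k even, 0 if k odd]. Integrating term-by-term (or equivalently evaluating the antiderivative F(x) = 4*x^5/5 - x^3/3 + 3*x^2 - 9*x at the endpoints):
  F(1) − F(−1) = -83/15 − (173/15) = -256/15.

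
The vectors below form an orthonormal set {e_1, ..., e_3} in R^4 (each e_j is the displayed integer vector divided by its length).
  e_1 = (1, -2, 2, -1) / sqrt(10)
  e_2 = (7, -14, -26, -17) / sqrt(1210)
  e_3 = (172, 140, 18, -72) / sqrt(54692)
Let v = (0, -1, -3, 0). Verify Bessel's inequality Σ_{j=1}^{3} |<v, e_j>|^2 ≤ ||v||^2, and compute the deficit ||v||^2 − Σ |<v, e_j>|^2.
Σ |<v, e_j>|^2 = 1049/113; ||v||^2 = 10; deficit = 81/113

Write each e_j = u_j / sqrt(<u_j, u_j>) where u_j is the displayed integer vector. Then <v, e_j> = <v, u_j> / sqrt(<u_j, u_j>), so |<v, e_j>|^2 = <v, u_j>^2 / <u_j, u_j>.
Coefficients: <v, e_1> = -4/sqrt(10), <v, e_2> = 92/sqrt(1210), <v, e_3> = -194/sqrt(54692).
Square and sum: Σ |<v, e_j>|^2 = 1049/113.
Compute ||v||^2 = v·v = 10.
Deficit = 10 − 1049/113 = 81/113 ≥ 0, confirming Bessel's inequality. (The deficit equals ||v − Σ <v,e_j> e_j||^2, the squared distance from v to span{e_j}.)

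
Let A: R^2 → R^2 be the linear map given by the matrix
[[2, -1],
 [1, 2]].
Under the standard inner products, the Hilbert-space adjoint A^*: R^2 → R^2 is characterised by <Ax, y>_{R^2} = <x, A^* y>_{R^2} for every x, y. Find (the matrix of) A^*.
A^* = A^T =
[[2, 1],
 [-1, 2]]

For real matrices with standard dot products, the defining identity <Ax, y> = <x, A^* y> gives (Ax)^T y = x^T (A^*) y, i.e. x^T A^T y = x^T (A^*) y. Since this holds for all x, y, we must have A^* = A^T. Therefore
A^* =
[[2, 1],
 [-1, 2]].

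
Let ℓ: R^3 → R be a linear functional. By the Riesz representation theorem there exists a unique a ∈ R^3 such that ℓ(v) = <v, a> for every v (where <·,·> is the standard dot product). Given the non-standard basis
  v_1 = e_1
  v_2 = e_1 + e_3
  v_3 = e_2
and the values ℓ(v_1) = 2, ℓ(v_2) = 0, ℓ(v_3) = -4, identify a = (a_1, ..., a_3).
a = (2, -4, -2)

Write a = (a_1, ..., a_3) in the standard basis. For each basis vector v_i, ℓ(v_i) = <v_i, a> is a linear equation in the a_j's. Collect the n equations into a matrix system V a = ℓ, where row i of V is v_i (expressed in the standard basis). Since V is invertible (lower-triangular with 1s on the diagonal, up to permutation), solve by back-substitution:
  V =
[[1, 0, 0],
 [1, 0, 1],
 [0, 1, 0]]
  V a = (2, 0, -4)
Solving gives a = (2, -4, -2).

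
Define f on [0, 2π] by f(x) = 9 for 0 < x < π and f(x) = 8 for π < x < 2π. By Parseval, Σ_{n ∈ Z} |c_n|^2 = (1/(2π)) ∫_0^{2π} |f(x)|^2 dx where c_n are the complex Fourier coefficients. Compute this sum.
Σ |c_n|^2 = 145/2

Parseval equates the L^2 energy of f (normalised by 1/(2π)) with the ℓ^2 sum of its Fourier coefficients: (1/(2π)) ∫_0^{2π} |f|^2 = Σ |c_n|^2.
Compute the left side: (1/(2π)) [∫_0^π 9^2 dx + ∫_π^{2π} 8^2 dx] = (1/(2π)) · (81π + 64π) = (81 + 64)/2 = 145/2.
So Σ_{n ∈ Z} |c_n|^2 = 145/2.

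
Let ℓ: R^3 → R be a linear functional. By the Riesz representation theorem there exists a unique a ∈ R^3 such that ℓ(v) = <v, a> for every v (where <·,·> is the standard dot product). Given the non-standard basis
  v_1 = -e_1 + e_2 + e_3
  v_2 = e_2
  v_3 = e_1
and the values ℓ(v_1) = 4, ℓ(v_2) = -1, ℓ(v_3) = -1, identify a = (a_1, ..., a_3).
a = (-1, -1, 4)

Write a = (a_1, ..., a_3) in the standard basis. For each basis vector v_i, ℓ(v_i) = <v_i, a> is a linear equation in the a_j's. Collect the n equations into a matrix system V a = ℓ, where row i of V is v_i (expressed in the standard basis). Since V is invertible (lower-triangular with 1s on the diagonal, up to permutation), solve by back-substitution:
  V =
[[-1, 1, 1],
 [0, 1, 0],
 [1, 0, 0]]
  V a = (4, -1, -1)
Solving gives a = (-1, -1, 4).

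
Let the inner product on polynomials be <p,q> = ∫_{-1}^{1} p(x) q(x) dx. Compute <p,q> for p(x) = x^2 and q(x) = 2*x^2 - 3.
<p,q> = -6/5

Expand the product: p(x)·q(x) = 2*x^4 - 3*x^2.
∫_{-1}^{1} of each monomial x^k gives [2/(k+1) if k even, 0 if k odd]. Integrating term-by-term (or equivalently evaluating the antiderivative F(x) = 2*x^5/5 - x^3 at the endpoints):
  F(1) − F(−1) = -3/5 − (3/5) = -6/5.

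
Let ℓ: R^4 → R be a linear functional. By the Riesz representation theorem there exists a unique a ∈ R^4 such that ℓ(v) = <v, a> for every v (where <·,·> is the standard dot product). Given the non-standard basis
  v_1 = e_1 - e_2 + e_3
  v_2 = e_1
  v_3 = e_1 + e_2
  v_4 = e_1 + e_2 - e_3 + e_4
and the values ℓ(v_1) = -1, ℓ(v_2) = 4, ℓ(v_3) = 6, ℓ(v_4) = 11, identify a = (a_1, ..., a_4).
a = (4, 2, -3, 2)

Write a = (a_1, ..., a_4) in the standard basis. For each basis vector v_i, ℓ(v_i) = <v_i, a> is a linear equation in the a_j's. Collect the n equations into a matrix system V a = ℓ, where row i of V is v_i (expressed in the standard basis). Since V is invertible (lower-triangular with 1s on the diagonal, up to permutation), solve by back-substitution:
  V =
[[1, -1, 1, 0],
 [1, 0, 0, 0],
 [1, 1, 0, 0],
 [1, 1, -1, 1]]
  V a = (-1, 4, 6, 11)
Solving gives a = (4, 2, -3, 2).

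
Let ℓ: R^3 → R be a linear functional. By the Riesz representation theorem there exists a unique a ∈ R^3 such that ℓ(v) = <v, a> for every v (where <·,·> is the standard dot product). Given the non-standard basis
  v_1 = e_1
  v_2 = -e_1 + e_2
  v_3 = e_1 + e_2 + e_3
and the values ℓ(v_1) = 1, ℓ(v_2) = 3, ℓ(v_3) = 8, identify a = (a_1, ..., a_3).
a = (1, 4, 3)

Write a = (a_1, ..., a_3) in the standard basis. For each basis vector v_i, ℓ(v_i) = <v_i, a> is a linear equation in the a_j's. Collect the n equations into a matrix system V a = ℓ, where row i of V is v_i (expressed in the standard basis). Since V is invertible (lower-triangular with 1s on the diagonal, up to permutation), solve by back-substitution:
  V =
[[1, 0, 0],
 [-1, 1, 0],
 [1, 1, 1]]
  V a = (1, 3, 8)
Solving gives a = (1, 4, 3).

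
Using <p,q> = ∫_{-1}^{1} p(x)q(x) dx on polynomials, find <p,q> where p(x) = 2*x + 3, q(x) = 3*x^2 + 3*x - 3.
<p,q> = -8

Expand the product: p(x)·q(x) = 6*x^3 + 15*x^2 + 3*x - 9.
∫_{-1}^{1} of each monomial x^k gives [2/(k+1) if k even, 0 if k odd]. Integrating term-by-term (or equivalently evaluating the antiderivative F(x) = 3*x^4/2 + 5*x^3 + 3*x^2/2 - 9*x at the endpoints):
  F(1) − F(−1) = -1 − (7) = -8.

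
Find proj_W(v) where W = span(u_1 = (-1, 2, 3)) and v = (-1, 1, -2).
proj_W(v) = (3/14, -3/7, -9/14)

Set up U = [u_1 | ... | u_1] ∈ R^(3×1). The projector onto W = col(U) is P = U (U^T U)^(-1) U^T.
Compute U^T U =
  [14],
and U^T v = (-3).
Solve U^T U · c = U^T v for the coefficients: c = (-3/14). The projection is proj_W(v) = U c.
Check: (v - proj_W(v)) · u_1 = 0  (should be 0).
Result: proj_W(v) = (3/14, -3/7, -9/14).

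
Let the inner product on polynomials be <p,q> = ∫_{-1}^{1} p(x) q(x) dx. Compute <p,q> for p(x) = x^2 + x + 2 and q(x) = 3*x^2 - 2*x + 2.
<p,q> = 66/5

Expand the product: p(x)·q(x) = 3*x^4 + x^3 + 6*x^2 - 2*x + 4.
∫_{-1}^{1} of each monomial x^k gives [2/(k+1) if k even, 0 if k odd]. Integrating term-by-term (or equivalently evaluating the antiderivative F(x) = 3*x^5/5 + x^4/4 + 2*x^3 - x^2 + 4*x at the endpoints):
  F(1) − F(−1) = 117/20 − (-147/20) = 66/5.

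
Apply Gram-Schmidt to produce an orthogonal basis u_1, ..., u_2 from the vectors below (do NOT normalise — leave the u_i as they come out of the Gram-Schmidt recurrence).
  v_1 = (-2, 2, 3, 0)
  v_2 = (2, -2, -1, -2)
Orthogonal basis:
  u_1 = (-2, 2, 3, 0)
  u_2 = (12/17, -12/17, 16/17, -2)

Apply the Gram-Schmidt recurrence
  u_1 = v_1
  u_i = v_i − Σ_{j<i} ((v_i · u_j) / (u_j · u_j)) · u_j.

Step by step this gives:
  u_1 = (-2, 2, 3, 0)
  u_2 = (12/17, -12/17, 16/17, -2)

Orthogonality check:
  u_2 · u_1 = 0 (should be 0)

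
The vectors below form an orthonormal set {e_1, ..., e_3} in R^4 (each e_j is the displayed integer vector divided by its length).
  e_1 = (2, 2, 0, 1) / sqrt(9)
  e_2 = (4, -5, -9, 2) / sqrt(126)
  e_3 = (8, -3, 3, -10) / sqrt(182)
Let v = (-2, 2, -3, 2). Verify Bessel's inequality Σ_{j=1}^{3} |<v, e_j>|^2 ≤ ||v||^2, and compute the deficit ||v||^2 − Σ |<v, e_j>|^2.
Σ |<v, e_j>|^2 = 209/13; ||v||^2 = 21; deficit = 64/13

Write each e_j = u_j / sqrt(<u_j, u_j>) where u_j is the displayed integer vector. Then <v, e_j> = <v, u_j> / sqrt(<u_j, u_j>), so |<v, e_j>|^2 = <v, u_j>^2 / <u_j, u_j>.
Coefficients: <v, e_1> = 2/sqrt(9), <v, e_2> = 13/sqrt(126), <v, e_3> = -51/sqrt(182).
Square and sum: Σ |<v, e_j>|^2 = 209/13.
Compute ||v||^2 = v·v = 21.
Deficit = 21 − 209/13 = 64/13 ≥ 0, confirming Bessel's inequality. (The deficit equals ||v − Σ <v,e_j> e_j||^2, the squared distance from v to span{e_j}.)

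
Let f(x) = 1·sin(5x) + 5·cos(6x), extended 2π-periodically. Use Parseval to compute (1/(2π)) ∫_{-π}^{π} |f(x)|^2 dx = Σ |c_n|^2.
Σ |c_n|^2 = 13

Expand |f|^2 and use orthogonality of {sin(nx), cos(mx)} on [-π, π]:
  ∫_{-π}^{π} sin(nx)^2 dx = π, ∫ cos(mx)^2 dx = π, and cross terms integrate to 0.
So ∫_{-π}^{π} f(x)^2 dx = 1^2 · π + 5^2 · π = (1 + 25)π.
Divide by 2π: (1 + 25)/2 = 13.
By Parseval, this equals Σ |c_n|^2.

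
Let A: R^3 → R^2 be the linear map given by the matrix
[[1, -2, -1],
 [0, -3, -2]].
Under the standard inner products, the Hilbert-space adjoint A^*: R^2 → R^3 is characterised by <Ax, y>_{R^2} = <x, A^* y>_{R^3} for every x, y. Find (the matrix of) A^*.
A^* = A^T =
[[1, 0],
 [-2, -3],
 [-1, -2]]

For real matrices with standard dot products, the defining identity <Ax, y> = <x, A^* y> gives (Ax)^T y = x^T (A^*) y, i.e. x^T A^T y = x^T (A^*) y. Since this holds for all x, y, we must have A^* = A^T. Therefore
A^* =
[[1, 0],
 [-2, -3],
 [-1, -2]].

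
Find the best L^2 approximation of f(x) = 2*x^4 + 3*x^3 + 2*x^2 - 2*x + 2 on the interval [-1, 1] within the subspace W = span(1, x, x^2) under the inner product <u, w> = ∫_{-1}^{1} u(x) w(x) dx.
g(x) = 26*x^2/7 - x/5 + 64/35

The best approximation g ∈ W is the orthogonal projection of f onto W. Writing g = a_0 + a_1 x + a_2 x^2, the coefficients solve the normal equations G · a = b where
  G_{ij} = <φ_i, φ_j> and b_i = <f, φ_i>, with φ_0 = 1, φ_1 = x, φ_2 = x^2.
G =
  [2, 0, 2/3]
  [0, 2/3, 0]
  [2/3, 0, 2/5],
b = (92/15, -2/15, 284/105).
Solving gives a_0 = 64/35, a_1 = -1/5, a_2 = 26/7, so
  g(x) = 26*x^2/7 - x/5 + 64/35.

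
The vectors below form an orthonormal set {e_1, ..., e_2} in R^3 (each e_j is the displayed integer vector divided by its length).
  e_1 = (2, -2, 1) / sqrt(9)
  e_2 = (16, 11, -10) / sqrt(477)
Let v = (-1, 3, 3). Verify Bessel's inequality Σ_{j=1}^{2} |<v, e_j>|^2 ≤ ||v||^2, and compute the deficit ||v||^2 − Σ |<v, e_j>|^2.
Σ |<v, e_j>|^2 = 166/53; ||v||^2 = 19; deficit = 841/53

Write each e_j = u_j / sqrt(<u_j, u_j>) where u_j is the displayed integer vector. Then <v, e_j> = <v, u_j> / sqrt(<u_j, u_j>), so |<v, e_j>|^2 = <v, u_j>^2 / <u_j, u_j>.
Coefficients: <v, e_1> = -5/sqrt(9), <v, e_2> = -13/sqrt(477).
Square and sum: Σ |<v, e_j>|^2 = 166/53.
Compute ||v||^2 = v·v = 19.
Deficit = 19 − 166/53 = 841/53 ≥ 0, confirming Bessel's inequality. (The deficit equals ||v − Σ <v,e_j> e_j||^2, the squared distance from v to span{e_j}.)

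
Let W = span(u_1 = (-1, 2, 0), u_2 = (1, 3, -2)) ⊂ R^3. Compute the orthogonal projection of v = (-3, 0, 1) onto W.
proj_W(v) = (-107/45, 14/45, 16/9)

Set up U = [u_1 | ... | u_2] ∈ R^(3×2). The projector onto W = col(U) is P = U (U^T U)^(-1) U^T.
Compute U^T U =
  [5, 5]
  [5, 14],
and U^T v = (3, -5).
Solve U^T U · c = U^T v for the coefficients: c = (67/45, -8/9). The projection is proj_W(v) = U c.
Check: (v - proj_W(v)) · u_1 = 0  (should be 0).
Check: (v - proj_W(v)) · u_2 = 0  (should be 0).
Result: proj_W(v) = (-107/45, 14/45, 16/9).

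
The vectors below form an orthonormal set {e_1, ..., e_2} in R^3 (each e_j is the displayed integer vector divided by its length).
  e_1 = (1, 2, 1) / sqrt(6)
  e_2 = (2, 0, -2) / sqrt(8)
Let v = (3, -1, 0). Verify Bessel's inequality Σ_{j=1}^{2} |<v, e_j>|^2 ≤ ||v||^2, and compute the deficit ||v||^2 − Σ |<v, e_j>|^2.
Σ |<v, e_j>|^2 = 14/3; ||v||^2 = 10; deficit = 16/3

Write each e_j = u_j / sqrt(<u_j, u_j>) where u_j is the displayed integer vector. Then <v, e_j> = <v, u_j> / sqrt(<u_j, u_j>), so |<v, e_j>|^2 = <v, u_j>^2 / <u_j, u_j>.
Coefficients: <v, e_1> = 1/sqrt(6), <v, e_2> = 6/sqrt(8).
Square and sum: Σ |<v, e_j>|^2 = 14/3.
Compute ||v||^2 = v·v = 10.
Deficit = 10 − 14/3 = 16/3 ≥ 0, confirming Bessel's inequality. (The deficit equals ||v − Σ <v,e_j> e_j||^2, the squared distance from v to span{e_j}.)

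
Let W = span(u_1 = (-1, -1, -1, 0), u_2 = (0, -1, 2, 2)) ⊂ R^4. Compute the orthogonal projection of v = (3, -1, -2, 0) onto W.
proj_W(v) = (3/26, 6/13, -15/26, -9/13)

Set up U = [u_1 | ... | u_2] ∈ R^(4×2). The projector onto W = col(U) is P = U (U^T U)^(-1) U^T.
Compute U^T U =
  [3, -1]
  [-1, 9],
and U^T v = (0, -3).
Solve U^T U · c = U^T v for the coefficients: c = (-3/26, -9/26). The projection is proj_W(v) = U c.
Check: (v - proj_W(v)) · u_1 = 0  (should be 0).
Check: (v - proj_W(v)) · u_2 = 0  (should be 0).
Result: proj_W(v) = (3/26, 6/13, -15/26, -9/13).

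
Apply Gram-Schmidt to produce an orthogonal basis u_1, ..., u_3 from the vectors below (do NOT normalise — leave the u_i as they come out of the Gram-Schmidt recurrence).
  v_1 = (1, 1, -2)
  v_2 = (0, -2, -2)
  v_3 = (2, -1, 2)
Orthogonal basis:
  u_1 = (1, 1, -2)
  u_2 = (-1/3, -7/3, -4/3)
  u_3 = (27/11, -9/11, 9/11)

Apply the Gram-Schmidt recurrence
  u_1 = v_1
  u_i = v_i − Σ_{j<i} ((v_i · u_j) / (u_j · u_j)) · u_j.

Step by step this gives:
  u_1 = (1, 1, -2)
  u_2 = (-1/3, -7/3, -4/3)
  u_3 = (27/11, -9/11, 9/11)

Orthogonality check:
  u_2 · u_1 = 0 (should be 0)
  u_3 · u_1 = 0 (should be 0)
  u_3 · u_2 = 0 (should be 0)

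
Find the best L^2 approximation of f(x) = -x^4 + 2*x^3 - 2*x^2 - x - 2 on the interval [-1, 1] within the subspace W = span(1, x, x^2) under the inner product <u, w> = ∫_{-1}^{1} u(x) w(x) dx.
g(x) = -20*x^2/7 + x/5 - 67/35

The best approximation g ∈ W is the orthogonal projection of f onto W. Writing g = a_0 + a_1 x + a_2 x^2, the coefficients solve the normal equations G · a = b where
  G_{ij} = <φ_i, φ_j> and b_i = <f, φ_i>, with φ_0 = 1, φ_1 = x, φ_2 = x^2.
G =
  [2, 0, 2/3]
  [0, 2/3, 0]
  [2/3, 0, 2/5],
b = (-86/15, 2/15, -254/105).
Solving gives a_0 = -67/35, a_1 = 1/5, a_2 = -20/7, so
  g(x) = -20*x^2/7 + x/5 - 67/35.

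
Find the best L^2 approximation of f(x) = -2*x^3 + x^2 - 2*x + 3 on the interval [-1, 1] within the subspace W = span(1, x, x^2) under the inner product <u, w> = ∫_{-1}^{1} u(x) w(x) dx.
g(x) = x^2 - 16*x/5 + 3

The best approximation g ∈ W is the orthogonal projection of f onto W. Writing g = a_0 + a_1 x + a_2 x^2, the coefficients solve the normal equations G · a = b where
  G_{ij} = <φ_i, φ_j> and b_i = <f, φ_i>, with φ_0 = 1, φ_1 = x, φ_2 = x^2.
G =
  [2, 0, 2/3]
  [0, 2/3, 0]
  [2/3, 0, 2/5],
b = (20/3, -32/15, 12/5).
Solving gives a_0 = 3, a_1 = -16/5, a_2 = 1, so
  g(x) = x^2 - 16*x/5 + 3.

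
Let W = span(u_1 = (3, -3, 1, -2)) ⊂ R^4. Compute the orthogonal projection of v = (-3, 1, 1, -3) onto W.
proj_W(v) = (-15/23, 15/23, -5/23, 10/23)

Set up U = [u_1 | ... | u_1] ∈ R^(4×1). The projector onto W = col(U) is P = U (U^T U)^(-1) U^T.
Compute U^T U =
  [23],
and U^T v = (-5).
Solve U^T U · c = U^T v for the coefficients: c = (-5/23). The projection is proj_W(v) = U c.
Check: (v - proj_W(v)) · u_1 = 0  (should be 0).
Result: proj_W(v) = (-15/23, 15/23, -5/23, 10/23).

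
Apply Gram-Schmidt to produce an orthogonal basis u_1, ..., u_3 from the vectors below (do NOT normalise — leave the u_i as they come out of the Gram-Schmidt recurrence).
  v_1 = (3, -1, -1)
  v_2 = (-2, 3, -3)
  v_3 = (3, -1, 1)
Orthogonal basis:
  u_1 = (3, -1, -1)
  u_2 = (-4/11, 27/11, -39/11)
  u_3 = (42/103, 77/103, 49/103)

Apply the Gram-Schmidt recurrence
  u_1 = v_1
  u_i = v_i − Σ_{j<i} ((v_i · u_j) / (u_j · u_j)) · u_j.

Step by step this gives:
  u_1 = (3, -1, -1)
  u_2 = (-4/11, 27/11, -39/11)
  u_3 = (42/103, 77/103, 49/103)

Orthogonality check:
  u_2 · u_1 = 0 (should be 0)
  u_3 · u_1 = 0 (should be 0)
  u_3 · u_2 = 0 (should be 0)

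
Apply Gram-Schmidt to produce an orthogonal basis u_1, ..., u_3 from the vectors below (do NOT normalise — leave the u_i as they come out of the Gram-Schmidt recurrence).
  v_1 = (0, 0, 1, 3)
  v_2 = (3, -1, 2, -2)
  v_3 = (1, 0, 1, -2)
Orthogonal basis:
  u_1 = (0, 0, 1, 3)
  u_2 = (3, -1, 12/5, -4/5)
  u_3 = (-23/82, 35/82, 39/82, -13/82)

Apply the Gram-Schmidt recurrence
  u_1 = v_1
  u_i = v_i − Σ_{j<i} ((v_i · u_j) / (u_j · u_j)) · u_j.

Step by step this gives:
  u_1 = (0, 0, 1, 3)
  u_2 = (3, -1, 12/5, -4/5)
  u_3 = (-23/82, 35/82, 39/82, -13/82)

Orthogonality check:
  u_2 · u_1 = 0 (should be 0)
  u_3 · u_1 = 0 (should be 0)
  u_3 · u_2 = 0 (should be 0)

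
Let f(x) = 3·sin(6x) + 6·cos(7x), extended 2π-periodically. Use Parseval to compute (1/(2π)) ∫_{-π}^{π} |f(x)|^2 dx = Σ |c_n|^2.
Σ |c_n|^2 = 45/2

Expand |f|^2 and use orthogonality of {sin(nx), cos(mx)} on [-π, π]:
  ∫_{-π}^{π} sin(nx)^2 dx = π, ∫ cos(mx)^2 dx = π, and cross terms integrate to 0.
So ∫_{-π}^{π} f(x)^2 dx = 3^2 · π + 6^2 · π = (9 + 36)π.
Divide by 2π: (9 + 36)/2 = 45/2.
By Parseval, this equals Σ |c_n|^2.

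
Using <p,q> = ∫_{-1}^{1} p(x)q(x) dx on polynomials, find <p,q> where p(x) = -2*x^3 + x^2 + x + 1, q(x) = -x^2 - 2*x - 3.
<p,q> = -44/5

Expand the product: p(x)·q(x) = 2*x^5 + 3*x^4 + 3*x^3 - 6*x^2 - 5*x - 3.
∫_{-1}^{1} of each monomial x^k gives [2/(k+1) if k even, 0 if k odd]. Integrating term-by-term (or equivalently evaluating the antiderivative F(x) = x^6/3 + 3*x^5/5 + 3*x^4/4 - 2*x^3 - 5*x^2/2 - 3*x at the endpoints):
  F(1) − F(−1) = -349/60 − (179/60) = -44/5.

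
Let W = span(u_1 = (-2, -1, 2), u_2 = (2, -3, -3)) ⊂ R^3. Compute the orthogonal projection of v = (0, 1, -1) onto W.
proj_W(v) = (90/149, 129/149, -69/149)

Set up U = [u_1 | ... | u_2] ∈ R^(3×2). The projector onto W = col(U) is P = U (U^T U)^(-1) U^T.
Compute U^T U =
  [9, -7]
  [-7, 22],
and U^T v = (-3, 0).
Solve U^T U · c = U^T v for the coefficients: c = (-66/149, -21/149). The projection is proj_W(v) = U c.
Check: (v - proj_W(v)) · u_1 = 0  (should be 0).
Check: (v - proj_W(v)) · u_2 = 0  (should be 0).
Result: proj_W(v) = (90/149, 129/149, -69/149).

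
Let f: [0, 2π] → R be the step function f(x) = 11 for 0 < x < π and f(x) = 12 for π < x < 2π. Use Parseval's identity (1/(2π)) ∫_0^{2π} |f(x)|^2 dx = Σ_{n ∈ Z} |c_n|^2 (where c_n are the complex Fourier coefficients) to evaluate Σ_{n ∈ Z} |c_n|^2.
Σ |c_n|^2 = 265/2

Parseval equates the L^2 energy of f (normalised by 1/(2π)) with the ℓ^2 sum of its Fourier coefficients: (1/(2π)) ∫_0^{2π} |f|^2 = Σ |c_n|^2.
Compute the left side: (1/(2π)) [∫_0^π 11^2 dx + ∫_π^{2π} 12^2 dx] = (1/(2π)) · (121π + 144π) = (121 + 144)/2 = 265/2.
So Σ_{n ∈ Z} |c_n|^2 = 265/2.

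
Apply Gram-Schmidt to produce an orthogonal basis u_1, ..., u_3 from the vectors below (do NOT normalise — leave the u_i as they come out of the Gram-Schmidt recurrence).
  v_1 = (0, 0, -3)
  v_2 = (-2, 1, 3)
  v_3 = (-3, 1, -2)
Orthogonal basis:
  u_1 = (0, 0, -3)
  u_2 = (-2, 1, 0)
  u_3 = (-1/5, -2/5, 0)

Apply the Gram-Schmidt recurrence
  u_1 = v_1
  u_i = v_i − Σ_{j<i} ((v_i · u_j) / (u_j · u_j)) · u_j.

Step by step this gives:
  u_1 = (0, 0, -3)
  u_2 = (-2, 1, 0)
  u_3 = (-1/5, -2/5, 0)

Orthogonality check:
  u_2 · u_1 = 0 (should be 0)
  u_3 · u_1 = 0 (should be 0)
  u_3 · u_2 = 0 (should be 0)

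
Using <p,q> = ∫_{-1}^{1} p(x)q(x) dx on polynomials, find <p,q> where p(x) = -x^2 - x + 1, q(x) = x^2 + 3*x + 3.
<p,q> = 34/15

Expand the product: p(x)·q(x) = -x^4 - 4*x^3 - 5*x^2 + 3.
∫_{-1}^{1} of each monomial x^k gives [2/(k+1) if k even, 0 if k odd]. Integrating term-by-term (or equivalently evaluating the antiderivative F(x) = -x^5/5 - x^4 - 5*x^3/3 + 3*x at the endpoints):
  F(1) − F(−1) = 2/15 − (-32/15) = 34/15.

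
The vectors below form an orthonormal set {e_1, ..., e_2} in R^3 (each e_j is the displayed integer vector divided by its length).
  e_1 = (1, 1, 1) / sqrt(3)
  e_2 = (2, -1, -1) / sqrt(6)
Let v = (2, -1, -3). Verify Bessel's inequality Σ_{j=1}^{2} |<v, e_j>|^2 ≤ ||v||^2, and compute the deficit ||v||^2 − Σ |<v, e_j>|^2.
Σ |<v, e_j>|^2 = 12; ||v||^2 = 14; deficit = 2

Write each e_j = u_j / sqrt(<u_j, u_j>) where u_j is the displayed integer vector. Then <v, e_j> = <v, u_j> / sqrt(<u_j, u_j>), so |<v, e_j>|^2 = <v, u_j>^2 / <u_j, u_j>.
Coefficients: <v, e_1> = -2/sqrt(3), <v, e_2> = 8/sqrt(6).
Square and sum: Σ |<v, e_j>|^2 = 12.
Compute ||v||^2 = v·v = 14.
Deficit = 14 − 12 = 2 ≥ 0, confirming Bessel's inequality. (The deficit equals ||v − Σ <v,e_j> e_j||^2, the squared distance from v to span{e_j}.)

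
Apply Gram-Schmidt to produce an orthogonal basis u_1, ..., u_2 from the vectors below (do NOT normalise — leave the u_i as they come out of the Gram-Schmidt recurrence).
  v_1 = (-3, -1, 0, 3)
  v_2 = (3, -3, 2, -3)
Orthogonal basis:
  u_1 = (-3, -1, 0, 3)
  u_2 = (12/19, -72/19, 2, -12/19)

Apply the Gram-Schmidt recurrence
  u_1 = v_1
  u_i = v_i − Σ_{j<i} ((v_i · u_j) / (u_j · u_j)) · u_j.

Step by step this gives:
  u_1 = (-3, -1, 0, 3)
  u_2 = (12/19, -72/19, 2, -12/19)

Orthogonality check:
  u_2 · u_1 = 0 (should be 0)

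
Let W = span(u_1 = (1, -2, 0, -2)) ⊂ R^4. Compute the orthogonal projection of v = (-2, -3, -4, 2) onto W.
proj_W(v) = (0, 0, 0, 0)

Set up U = [u_1 | ... | u_1] ∈ R^(4×1). The projector onto W = col(U) is P = U (U^T U)^(-1) U^T.
Compute U^T U =
  [9],
and U^T v = (0).
Solve U^T U · c = U^T v for the coefficients: c = (0). The projection is proj_W(v) = U c.
Check: (v - proj_W(v)) · u_1 = 0  (should be 0).
Result: proj_W(v) = (0, 0, 0, 0).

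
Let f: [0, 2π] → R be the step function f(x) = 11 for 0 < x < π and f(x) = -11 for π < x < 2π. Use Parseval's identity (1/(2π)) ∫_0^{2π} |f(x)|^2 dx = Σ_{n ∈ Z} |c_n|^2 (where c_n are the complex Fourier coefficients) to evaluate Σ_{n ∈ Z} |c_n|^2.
Σ |c_n|^2 = 121

Parseval equates the L^2 energy of f (normalised by 1/(2π)) with the ℓ^2 sum of its Fourier coefficients: (1/(2π)) ∫_0^{2π} |f|^2 = Σ |c_n|^2.
Compute the left side: (1/(2π)) [∫_0^π 11^2 dx + ∫_π^{2π} (-11)^2 dx] = (1/(2π)) · (121π + 121π) = (121 + 121)/2 = 121.
So Σ_{n ∈ Z} |c_n|^2 = 121.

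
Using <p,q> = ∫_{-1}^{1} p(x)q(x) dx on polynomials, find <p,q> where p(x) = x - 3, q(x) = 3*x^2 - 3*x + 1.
<p,q> = -14

Expand the product: p(x)·q(x) = 3*x^3 - 12*x^2 + 10*x - 3.
∫_{-1}^{1} of each monomial x^k gives [2/(k+1) if k even, 0 if k odd]. Integrating term-by-term (or equivalently evaluating the antiderivative F(x) = 3*x^4/4 - 4*x^3 + 5*x^2 - 3*x at the endpoints):
  F(1) − F(−1) = -5/4 − (51/4) = -14.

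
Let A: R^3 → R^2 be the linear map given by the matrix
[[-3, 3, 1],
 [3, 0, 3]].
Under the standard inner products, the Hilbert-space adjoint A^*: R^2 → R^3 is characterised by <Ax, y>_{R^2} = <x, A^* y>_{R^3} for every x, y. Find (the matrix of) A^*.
A^* = A^T =
[[-3, 3],
 [3, 0],
 [1, 3]]

For real matrices with standard dot products, the defining identity <Ax, y> = <x, A^* y> gives (Ax)^T y = x^T (A^*) y, i.e. x^T A^T y = x^T (A^*) y. Since this holds for all x, y, we must have A^* = A^T. Therefore
A^* =
[[-3, 3],
 [3, 0],
 [1, 3]].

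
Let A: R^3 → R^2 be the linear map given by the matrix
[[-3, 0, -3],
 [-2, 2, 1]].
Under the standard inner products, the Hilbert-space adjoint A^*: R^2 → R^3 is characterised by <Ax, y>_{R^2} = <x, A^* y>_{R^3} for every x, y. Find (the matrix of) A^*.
A^* = A^T =
[[-3, -2],
 [0, 2],
 [-3, 1]]

For real matrices with standard dot products, the defining identity <Ax, y> = <x, A^* y> gives (Ax)^T y = x^T (A^*) y, i.e. x^T A^T y = x^T (A^*) y. Since this holds for all x, y, we must have A^* = A^T. Therefore
A^* =
[[-3, -2],
 [0, 2],
 [-3, 1]].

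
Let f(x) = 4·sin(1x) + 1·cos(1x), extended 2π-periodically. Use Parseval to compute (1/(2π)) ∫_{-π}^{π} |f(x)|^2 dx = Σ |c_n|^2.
Σ |c_n|^2 = 17/2

Expand |f|^2 and use orthogonality of {sin(nx), cos(mx)} on [-π, π]:
  ∫_{-π}^{π} sin(nx)^2 dx = π, ∫ cos(mx)^2 dx = π, and cross terms integrate to 0.
So ∫_{-π}^{π} f(x)^2 dx = 4^2 · π + 1^2 · π = (16 + 1)π.
Divide by 2π: (16 + 1)/2 = 17/2.
By Parseval, this equals Σ |c_n|^2.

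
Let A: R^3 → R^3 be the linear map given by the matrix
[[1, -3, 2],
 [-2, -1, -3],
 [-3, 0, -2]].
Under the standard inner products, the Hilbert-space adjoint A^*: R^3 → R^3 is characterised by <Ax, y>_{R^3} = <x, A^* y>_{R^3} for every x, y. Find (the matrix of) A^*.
A^* = A^T =
[[1, -2, -3],
 [-3, -1, 0],
 [2, -3, -2]]

For real matrices with standard dot products, the defining identity <Ax, y> = <x, A^* y> gives (Ax)^T y = x^T (A^*) y, i.e. x^T A^T y = x^T (A^*) y. Since this holds for all x, y, we must have A^* = A^T. Therefore
A^* =
[[1, -2, -3],
 [-3, -1, 0],
 [2, -3, -2]].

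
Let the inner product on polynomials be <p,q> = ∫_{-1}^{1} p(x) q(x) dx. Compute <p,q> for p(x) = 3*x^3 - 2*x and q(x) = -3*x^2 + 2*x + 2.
<p,q> = -4/15

Expand the product: p(x)·q(x) = -9*x^5 + 6*x^4 + 12*x^3 - 4*x^2 - 4*x.
∫_{-1}^{1} of each monomial x^k gives [2/(k+1) if k even, 0 if k odd]. Integrating term-by-term (or equivalently evaluating the antiderivative F(x) = -3*x^6/2 + 6*x^5/5 + 3*x^4 - 4*x^3/3 - 2*x^2 at the endpoints):
  F(1) − F(−1) = -19/30 − (-11/30) = -4/15.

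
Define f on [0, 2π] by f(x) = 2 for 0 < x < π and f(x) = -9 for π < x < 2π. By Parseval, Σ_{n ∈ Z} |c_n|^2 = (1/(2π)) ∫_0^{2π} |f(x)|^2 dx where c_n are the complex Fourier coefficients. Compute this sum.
Σ |c_n|^2 = 85/2

Parseval equates the L^2 energy of f (normalised by 1/(2π)) with the ℓ^2 sum of its Fourier coefficients: (1/(2π)) ∫_0^{2π} |f|^2 = Σ |c_n|^2.
Compute the left side: (1/(2π)) [∫_0^π 2^2 dx + ∫_π^{2π} (-9)^2 dx] = (1/(2π)) · (4π + 81π) = (4 + 81)/2 = 85/2.
So Σ_{n ∈ Z} |c_n|^2 = 85/2.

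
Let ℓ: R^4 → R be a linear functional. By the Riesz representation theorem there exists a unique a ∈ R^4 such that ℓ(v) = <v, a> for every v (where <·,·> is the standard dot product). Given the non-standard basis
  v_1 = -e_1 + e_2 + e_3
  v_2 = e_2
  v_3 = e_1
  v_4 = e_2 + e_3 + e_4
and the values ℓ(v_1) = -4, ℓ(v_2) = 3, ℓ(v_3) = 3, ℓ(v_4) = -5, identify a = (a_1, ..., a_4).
a = (3, 3, -4, -4)

Write a = (a_1, ..., a_4) in the standard basis. For each basis vector v_i, ℓ(v_i) = <v_i, a> is a linear equation in the a_j's. Collect the n equations into a matrix system V a = ℓ, where row i of V is v_i (expressed in the standard basis). Since V is invertible (lower-triangular with 1s on the diagonal, up to permutation), solve by back-substitution:
  V =
[[-1, 1, 1, 0],
 [0, 1, 0, 0],
 [1, 0, 0, 0],
 [0, 1, 1, 1]]
  V a = (-4, 3, 3, -5)
Solving gives a = (3, 3, -4, -4).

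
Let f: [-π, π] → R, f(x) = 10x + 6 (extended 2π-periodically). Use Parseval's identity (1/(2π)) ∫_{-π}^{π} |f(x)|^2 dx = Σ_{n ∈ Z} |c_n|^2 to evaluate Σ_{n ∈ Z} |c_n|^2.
Σ |c_n|^2 = 100π^2/3 + 36

Expand and integrate term by term over [-π, π]:
  ∫ (10x)^2 dx = 100·(2π^3/3); ∫ 2·10·(6)·x dx = 0 (odd integrand); ∫ 6^2 dx = 36·2π.
So (1/(2π)) ∫_{-π}^{π} (10x + 6)^2 dx = 100π^2/3 + 36 = 100π^2/3 + 36.
Parseval ⇒ Σ |c_n|^2 = 100π^2/3 + 36.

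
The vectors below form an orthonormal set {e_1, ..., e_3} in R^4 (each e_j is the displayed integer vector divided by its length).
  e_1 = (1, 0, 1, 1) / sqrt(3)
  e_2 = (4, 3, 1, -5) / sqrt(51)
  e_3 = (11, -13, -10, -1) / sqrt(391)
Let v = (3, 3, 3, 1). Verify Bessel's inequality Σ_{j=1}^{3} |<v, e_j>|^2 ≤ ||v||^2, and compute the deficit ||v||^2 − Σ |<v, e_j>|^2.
Σ |<v, e_j>|^2 = 619/23; ||v||^2 = 28; deficit = 25/23

Write each e_j = u_j / sqrt(<u_j, u_j>) where u_j is the displayed integer vector. Then <v, e_j> = <v, u_j> / sqrt(<u_j, u_j>), so |<v, e_j>|^2 = <v, u_j>^2 / <u_j, u_j>.
Coefficients: <v, e_1> = 7/sqrt(3), <v, e_2> = 19/sqrt(51), <v, e_3> = -37/sqrt(391).
Square and sum: Σ |<v, e_j>|^2 = 619/23.
Compute ||v||^2 = v·v = 28.
Deficit = 28 − 619/23 = 25/23 ≥ 0, confirming Bessel's inequality. (The deficit equals ||v − Σ <v,e_j> e_j||^2, the squared distance from v to span{e_j}.)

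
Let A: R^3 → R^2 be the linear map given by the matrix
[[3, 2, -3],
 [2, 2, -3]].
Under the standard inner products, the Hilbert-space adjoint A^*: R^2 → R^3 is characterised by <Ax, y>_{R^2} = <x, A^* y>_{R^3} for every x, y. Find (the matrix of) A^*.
A^* = A^T =
[[3, 2],
 [2, 2],
 [-3, -3]]

For real matrices with standard dot products, the defining identity <Ax, y> = <x, A^* y> gives (Ax)^T y = x^T (A^*) y, i.e. x^T A^T y = x^T (A^*) y. Since this holds for all x, y, we must have A^* = A^T. Therefore
A^* =
[[3, 2],
 [2, 2],
 [-3, -3]].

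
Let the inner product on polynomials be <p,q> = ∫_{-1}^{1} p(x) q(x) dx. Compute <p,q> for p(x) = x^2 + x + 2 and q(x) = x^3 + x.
<p,q> = 16/15

Expand the product: p(x)·q(x) = x^5 + x^4 + 3*x^3 + x^2 + 2*x.
∫_{-1}^{1} of each monomial x^k gives [2/(k+1) if k even, 0 if k odd]. Integrating term-by-term (or equivalently evaluating the antiderivative F(x) = x^6/6 + x^5/5 + 3*x^4/4 + x^3/3 + x^2 at the endpoints):
  F(1) − F(−1) = 49/20 − (83/60) = 16/15.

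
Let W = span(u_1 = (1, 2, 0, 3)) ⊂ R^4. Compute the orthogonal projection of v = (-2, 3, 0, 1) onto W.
proj_W(v) = (1/2, 1, 0, 3/2)

Set up U = [u_1 | ... | u_1] ∈ R^(4×1). The projector onto W = col(U) is P = U (U^T U)^(-1) U^T.
Compute U^T U =
  [14],
and U^T v = (7).
Solve U^T U · c = U^T v for the coefficients: c = (1/2). The projection is proj_W(v) = U c.
Check: (v - proj_W(v)) · u_1 = 0  (should be 0).
Result: proj_W(v) = (1/2, 1, 0, 3/2).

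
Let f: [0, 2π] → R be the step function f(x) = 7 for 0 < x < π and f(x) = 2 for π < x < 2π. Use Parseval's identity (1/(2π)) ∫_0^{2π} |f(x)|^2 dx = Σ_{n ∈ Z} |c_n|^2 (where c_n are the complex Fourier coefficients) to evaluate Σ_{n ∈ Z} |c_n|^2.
Σ |c_n|^2 = 53/2

Parseval equates the L^2 energy of f (normalised by 1/(2π)) with the ℓ^2 sum of its Fourier coefficients: (1/(2π)) ∫_0^{2π} |f|^2 = Σ |c_n|^2.
Compute the left side: (1/(2π)) [∫_0^π 7^2 dx + ∫_π^{2π} 2^2 dx] = (1/(2π)) · (49π + 4π) = (49 + 4)/2 = 53/2.
So Σ_{n ∈ Z} |c_n|^2 = 53/2.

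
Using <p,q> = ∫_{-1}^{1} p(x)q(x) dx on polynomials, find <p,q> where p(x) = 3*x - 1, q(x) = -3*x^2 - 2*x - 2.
<p,q> = 2

Expand the product: p(x)·q(x) = -9*x^3 - 3*x^2 - 4*x + 2.
∫_{-1}^{1} of each monomial x^k gives [2/(k+1) if k even, 0 if k odd]. Integrating term-by-term (or equivalently evaluating the antiderivative F(x) = -9*x^4/4 - x^3 - 2*x^2 + 2*x at the endpoints):
  F(1) − F(−1) = -13/4 − (-21/4) = 2.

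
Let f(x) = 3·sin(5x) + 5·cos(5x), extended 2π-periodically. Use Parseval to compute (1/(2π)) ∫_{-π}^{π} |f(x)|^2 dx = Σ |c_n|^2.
Σ |c_n|^2 = 17

Expand |f|^2 and use orthogonality of {sin(nx), cos(mx)} on [-π, π]:
  ∫_{-π}^{π} sin(nx)^2 dx = π, ∫ cos(mx)^2 dx = π, and cross terms integrate to 0.
So ∫_{-π}^{π} f(x)^2 dx = 3^2 · π + 5^2 · π = (9 + 25)π.
Divide by 2π: (9 + 25)/2 = 17.
By Parseval, this equals Σ |c_n|^2.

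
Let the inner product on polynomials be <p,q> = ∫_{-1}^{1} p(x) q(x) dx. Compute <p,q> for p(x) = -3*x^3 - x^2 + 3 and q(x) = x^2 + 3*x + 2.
<p,q> = 26/3

Expand the product: p(x)·q(x) = -3*x^5 - 10*x^4 - 9*x^3 + x^2 + 9*x + 6.
∫_{-1}^{1} of each monomial x^k gives [2/(k+1) if k even, 0 if k odd]. Integrating term-by-term (or equivalently evaluating the antiderivative F(x) = -x^6/2 - 2*x^5 - 9*x^4/4 + x^3/3 + 9*x^2/2 + 6*x at the endpoints):
  F(1) − F(−1) = 73/12 − (-31/12) = 26/3.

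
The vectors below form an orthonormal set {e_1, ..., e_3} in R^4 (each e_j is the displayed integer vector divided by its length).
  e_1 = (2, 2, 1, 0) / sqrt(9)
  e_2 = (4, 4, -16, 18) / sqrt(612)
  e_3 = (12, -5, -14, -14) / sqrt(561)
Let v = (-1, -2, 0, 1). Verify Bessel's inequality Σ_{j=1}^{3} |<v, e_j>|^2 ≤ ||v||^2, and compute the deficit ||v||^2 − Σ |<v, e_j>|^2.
Σ |<v, e_j>|^2 = 149/33; ||v||^2 = 6; deficit = 49/33

Write each e_j = u_j / sqrt(<u_j, u_j>) where u_j is the displayed integer vector. Then <v, e_j> = <v, u_j> / sqrt(<u_j, u_j>), so |<v, e_j>|^2 = <v, u_j>^2 / <u_j, u_j>.
Coefficients: <v, e_1> = -6/sqrt(9), <v, e_2> = 6/sqrt(612), <v, e_3> = -16/sqrt(561).
Square and sum: Σ |<v, e_j>|^2 = 149/33.
Compute ||v||^2 = v·v = 6.
Deficit = 6 − 149/33 = 49/33 ≥ 0, confirming Bessel's inequality. (The deficit equals ||v − Σ <v,e_j> e_j||^2, the squared distance from v to span{e_j}.)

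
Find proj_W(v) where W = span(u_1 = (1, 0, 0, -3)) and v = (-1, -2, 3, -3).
proj_W(v) = (4/5, 0, 0, -12/5)

Set up U = [u_1 | ... | u_1] ∈ R^(4×1). The projector onto W = col(U) is P = U (U^T U)^(-1) U^T.
Compute U^T U =
  [10],
and U^T v = (8).
Solve U^T U · c = U^T v for the coefficients: c = (4/5). The projection is proj_W(v) = U c.
Check: (v - proj_W(v)) · u_1 = 0  (should be 0).
Result: proj_W(v) = (4/5, 0, 0, -12/5).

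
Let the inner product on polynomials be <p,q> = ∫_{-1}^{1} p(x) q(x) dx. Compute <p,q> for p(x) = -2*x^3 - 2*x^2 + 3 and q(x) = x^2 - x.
<p,q> = 2

Expand the product: p(x)·q(x) = -2*x^5 + 2*x^3 + 3*x^2 - 3*x.
∫_{-1}^{1} of each monomial x^k gives [2/(k+1) if k even, 0 if k odd]. Integrating term-by-term (or equivalently evaluating the antiderivative F(x) = -x^6/3 + x^4/2 + x^3 - 3*x^2/2 at the endpoints):
  F(1) − F(−1) = -1/3 − (-7/3) = 2.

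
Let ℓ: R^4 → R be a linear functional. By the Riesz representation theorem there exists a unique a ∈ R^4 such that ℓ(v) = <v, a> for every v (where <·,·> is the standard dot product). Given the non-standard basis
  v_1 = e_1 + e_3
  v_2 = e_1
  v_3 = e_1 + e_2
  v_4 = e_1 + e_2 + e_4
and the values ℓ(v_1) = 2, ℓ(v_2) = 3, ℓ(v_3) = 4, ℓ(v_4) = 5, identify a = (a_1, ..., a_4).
a = (3, 1, -1, 1)

Write a = (a_1, ..., a_4) in the standard basis. For each basis vector v_i, ℓ(v_i) = <v_i, a> is a linear equation in the a_j's. Collect the n equations into a matrix system V a = ℓ, where row i of V is v_i (expressed in the standard basis). Since V is invertible (lower-triangular with 1s on the diagonal, up to permutation), solve by back-substitution:
  V =
[[1, 0, 1, 0],
 [1, 0, 0, 0],
 [1, 1, 0, 0],
 [1, 1, 0, 1]]
  V a = (2, 3, 4, 5)
Solving gives a = (3, 1, -1, 1).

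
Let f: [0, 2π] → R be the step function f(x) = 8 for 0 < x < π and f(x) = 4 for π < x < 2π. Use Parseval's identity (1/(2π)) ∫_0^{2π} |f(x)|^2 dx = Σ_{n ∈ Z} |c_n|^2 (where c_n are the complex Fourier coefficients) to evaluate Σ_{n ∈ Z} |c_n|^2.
Σ |c_n|^2 = 40

Parseval equates the L^2 energy of f (normalised by 1/(2π)) with the ℓ^2 sum of its Fourier coefficients: (1/(2π)) ∫_0^{2π} |f|^2 = Σ |c_n|^2.
Compute the left side: (1/(2π)) [∫_0^π 8^2 dx + ∫_π^{2π} 4^2 dx] = (1/(2π)) · (64π + 16π) = (64 + 16)/2 = 40.
So Σ_{n ∈ Z} |c_n|^2 = 40.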